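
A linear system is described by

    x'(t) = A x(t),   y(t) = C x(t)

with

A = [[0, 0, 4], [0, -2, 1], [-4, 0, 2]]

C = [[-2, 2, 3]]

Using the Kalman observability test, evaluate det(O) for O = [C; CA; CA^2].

-1952

CA = [[-12, -4, 0]]
CA^2 = [[0, 8, -52]]
Observability matrix O = [C; CA; CA^2] = [[-2, 2, 3], [-12, -4, 0], [0, 8, -52]]
Expanding along the first row, det(O) = (-2)·((-4)·(-52) - 0·8) - 2·((-12)·(-52) - 0·0) + 3·((-12)·8 - (-4)·0) = (-2)·208 - 2·624 + 3·(-96) = -1952
Since det(O) ≠ 0, rank(O) = 3 and the system is completely observable.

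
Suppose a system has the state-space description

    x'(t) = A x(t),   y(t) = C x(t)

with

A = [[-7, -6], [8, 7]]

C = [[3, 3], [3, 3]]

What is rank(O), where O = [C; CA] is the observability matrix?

CA = [[3, 3], [3, 3]]
Observability matrix O = [C; CA] = [[3, 3], [3, 3], [3, 3], [3, 3]]
Every row of O is a scalar multiple of row 1 = [3, 3] (multipliers 1, 1, 1, 1), so the rows span a one-dimensional space.
O ≠ 0, hence rank(O) = 1.
rank(O) = 1 < n = 2, so the pair (A, C) is not completely observable.

1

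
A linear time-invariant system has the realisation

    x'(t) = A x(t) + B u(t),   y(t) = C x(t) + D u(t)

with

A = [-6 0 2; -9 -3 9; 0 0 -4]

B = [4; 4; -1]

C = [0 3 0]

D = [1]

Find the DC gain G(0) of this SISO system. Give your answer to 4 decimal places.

-2.5000

G(0) = C(-A)^{-1}B + D = -C A^{-1} B + D.
det A = -72, so A^{-1} = (1/-72)·adj(A) = [[-1/6, 0, -1/12], [1/2, -1/3, -1/2], [0, 0, -1/4]]
A^{-1} B = [-7/12, 7/6, 1/4]^T
C A^{-1} B = 7/2
G(0) = D - C A^{-1} B = 1 - (7/2) = -5/2 ≈ -2.5000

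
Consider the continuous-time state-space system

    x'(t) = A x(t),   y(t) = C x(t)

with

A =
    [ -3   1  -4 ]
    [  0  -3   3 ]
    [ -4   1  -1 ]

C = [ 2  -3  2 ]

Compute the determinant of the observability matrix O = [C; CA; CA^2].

CA = [[-14, 13, -19]]
CA^2 = [[118, -72, 114]]
Observability matrix O = [C; CA; CA^2] = [[2, -3, 2], [-14, 13, -19], [118, -72, 114]]
Expanding along the first row, det(O) = 2·(13·114 - (-19)·(-72)) - (-3)·((-14)·114 - (-19)·118) + 2·((-14)·(-72) - 13·118) = 2·114 - (-3)·646 + 2·(-526) = 1114
Since det(O) ≠ 0, rank(O) = 3 and the system is completely observable.

1114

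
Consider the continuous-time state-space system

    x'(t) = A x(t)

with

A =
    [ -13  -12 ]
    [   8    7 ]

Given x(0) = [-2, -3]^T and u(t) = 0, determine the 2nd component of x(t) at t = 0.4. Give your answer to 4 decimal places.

-7.3608

det(sI - A) = s^2 - (tr A)s + det A, with tr A = (-13) + 7 = -6 and det A = (-13)·7 - (-12)·8 = -91 - (-96) = 5.
So p(s) = det(sI - A) = s^2 + 6s + 5.
Factor s^2 + 6s + 5: two numbers with sum -6 and product 5 are -1 and -5, so s^2 + 6s + 5 = (s + 1)(s + 5).
Hence p(s) = (s + 1) (s + 5), with roots -5, -1.
The eigenvalues -5, -1 are distinct and real, so A is diagonalisable and x(t) = e^{At} x(0) = V diag(e^{λ_i t}) V^{-1} x(0), where the columns of V are the eigenvectors.
λ = -5: A - (-5)I = [[-8, -12], [8, 12]]. Row 1 gives (-8)·v1 + (-12)·v2 = 0, so take v_1 = [-3, 2]^T.
λ = -1: A - (-1)I = [[-12, -12], [8, 8]]. Row 1 gives (-12)·v1 + (-12)·v2 = 0, so take v_2 = [-1, 1]^T.
V = [v_1 v_2] = [[-3, -1], [2, 1]] has det V = -1, so V^{-1} = adj(V)/det V = [[-1, -1], [2, 3]].
Modal coordinates z(0) = V^{-1} x(0): (-1)·(-2) + (-1)·(-3) = 5; 2·(-2) + 3·(-3) = -13; so z(0) = [5, -13]^T.
x_2(t) = Σ_i (v_i)_2 · z_i(0) · e^{λ_i t} (row 2 of V times the modal terms).
x_2(0.4) = 2·5·e^{-5·0.4} + 1·(-13)·e^{-1·0.4} = 10·0.135335 + (-13)·0.670320 = -7.3608.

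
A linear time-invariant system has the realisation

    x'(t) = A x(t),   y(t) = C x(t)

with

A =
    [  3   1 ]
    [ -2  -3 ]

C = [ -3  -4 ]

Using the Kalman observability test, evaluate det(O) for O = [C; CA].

-31

CA = [[-1, 9]]
Observability matrix O = [C; CA] = [[-3, -4], [-1, 9]]
det(O) = (-3)·9 - (-4)·(-1) = -27 - 4 = -31
Since det(O) ≠ 0, rank(O) = 2 and the system is completely observable.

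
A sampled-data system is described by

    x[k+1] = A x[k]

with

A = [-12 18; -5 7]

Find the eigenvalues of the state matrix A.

-3, -2

det(zI - A) = z^2 - (tr A)z + det A, with tr A = (-12) + 7 = -5 and det A = (-12)·7 - 18·(-5) = -84 - (-90) = 6.
So p(z) = det(zI - A) = z^2 + 5z + 6.
Factor z^2 + 5z + 6: two numbers with sum -5 and product 6 are -2 and -3, so z^2 + 5z + 6 = (z + 2)(z + 3).
Hence p(z) = (z + 2) (z + 3), with roots -3, -2.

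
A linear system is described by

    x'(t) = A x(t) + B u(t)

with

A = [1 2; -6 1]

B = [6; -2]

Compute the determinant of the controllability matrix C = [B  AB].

-224

AB = [[2], [-38]]
Controllability matrix C = [B  AB] = [[6, 2], [-2, -38]]
det(C) = 6·(-38) - 2·(-2) = -228 - (-4) = -224
Since det(C) ≠ 0, rank(C) = 2 and the system is completely controllable.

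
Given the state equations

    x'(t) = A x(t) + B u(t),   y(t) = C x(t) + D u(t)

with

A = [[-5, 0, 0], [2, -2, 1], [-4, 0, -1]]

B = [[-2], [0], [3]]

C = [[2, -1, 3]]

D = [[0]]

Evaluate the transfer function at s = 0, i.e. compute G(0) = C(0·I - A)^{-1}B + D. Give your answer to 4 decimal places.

11.1000

G(0) = C(-A)^{-1}B + D = -C A^{-1} B + D.
det A = -10, so A^{-1} = (1/-10)·adj(A) = [[-1/5, 0, 0], [1/5, -1/2, -1/2], [4/5, 0, -1]]
A^{-1} B = [2/5, -19/10, -23/5]^T
C A^{-1} B = -111/10
G(0) = D - C A^{-1} B = 0 - (-111/10) = 111/10 ≈ 11.1000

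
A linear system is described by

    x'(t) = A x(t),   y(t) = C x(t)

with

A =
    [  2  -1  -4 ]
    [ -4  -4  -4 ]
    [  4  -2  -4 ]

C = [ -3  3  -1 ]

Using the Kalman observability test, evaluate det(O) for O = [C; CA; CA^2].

CA = [[-22, -7, 4]]
CA^2 = [[0, 42, 100]]
Observability matrix O = [C; CA; CA^2] = [[-3, 3, -1], [-22, -7, 4], [0, 42, 100]]
Expanding along the first row, det(O) = (-3)·((-7)·100 - 4·42) - 3·((-22)·100 - 4·0) + (-1)·((-22)·42 - (-7)·0) = (-3)·(-868) - 3·(-2200) + (-1)·(-924) = 10128
Since det(O) ≠ 0, rank(O) = 3 and the system is completely observable.

10128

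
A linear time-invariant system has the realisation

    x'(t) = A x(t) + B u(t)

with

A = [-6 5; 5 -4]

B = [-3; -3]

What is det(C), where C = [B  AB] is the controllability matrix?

18

AB = [[3], [-3]]
Controllability matrix C = [B  AB] = [[-3, 3], [-3, -3]]
det(C) = (-3)·(-3) - 3·(-3) = 9 - (-9) = 18
Since det(C) ≠ 0, rank(C) = 2 and the system is completely controllable.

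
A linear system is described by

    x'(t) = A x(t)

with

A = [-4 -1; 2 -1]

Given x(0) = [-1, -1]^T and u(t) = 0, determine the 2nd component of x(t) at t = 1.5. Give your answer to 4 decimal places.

-0.1658

det(sI - A) = s^2 - (tr A)s + det A, with tr A = (-4) + (-1) = -5 and det A = (-4)·(-1) - (-1)·2 = 4 - (-2) = 6.
So p(s) = det(sI - A) = s^2 + 5s + 6.
Factor s^2 + 5s + 6: two numbers with sum -5 and product 6 are -2 and -3, so s^2 + 5s + 6 = (s + 2)(s + 3).
Hence p(s) = (s + 2) (s + 3), with roots -3, -2.
The eigenvalues -3, -2 are distinct and real, so A is diagonalisable and x(t) = e^{At} x(0) = V diag(e^{λ_i t}) V^{-1} x(0), where the columns of V are the eigenvectors.
λ = -3: A - (-3)I = [[-1, -1], [2, 2]]. Row 1 gives (-1)·v1 + (-1)·v2 = 0, so take v_1 = [-1, 1]^T.
λ = -2: A - (-2)I = [[-2, -1], [2, 1]]. Row 1 gives (-2)·v1 + (-1)·v2 = 0, so take v_2 = [-1, 2]^T.
V = [v_1 v_2] = [[-1, -1], [1, 2]] has det V = -1, so V^{-1} = adj(V)/det V = [[-2, -1], [1, 1]].
Modal coordinates z(0) = V^{-1} x(0): (-2)·(-1) + (-1)·(-1) = 3; 1·(-1) + 1·(-1) = -2; so z(0) = [3, -2]^T.
x_2(t) = Σ_i (v_i)_2 · z_i(0) · e^{λ_i t} (row 2 of V times the modal terms).
x_2(1.5) = 1·3·e^{-3·1.5} + 2·(-2)·e^{-2·1.5} = 3·0.011109 + (-4)·0.049787 = -0.1658.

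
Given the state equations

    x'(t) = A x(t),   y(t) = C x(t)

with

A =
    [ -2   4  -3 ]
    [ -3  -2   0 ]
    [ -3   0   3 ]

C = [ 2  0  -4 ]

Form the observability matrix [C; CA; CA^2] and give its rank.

CA = [[8, 8, -18]]
CA^2 = [[14, 16, -78]]
Observability matrix O = [C; CA; CA^2] = [[2, 0, -4], [8, 8, -18], [14, 16, -78]]
det(O) = 2·(8·(-78) - (-18)·16) - 0·(8·(-78) - (-18)·14) + (-4)·(8·16 - 8·14) = 2·(-336) - 0·(-372) + (-4)·16 = -736 ≠ 0, so rank(O) = 3.
rank(O) = 3 = n, so the pair (A, C) is completely observable.

3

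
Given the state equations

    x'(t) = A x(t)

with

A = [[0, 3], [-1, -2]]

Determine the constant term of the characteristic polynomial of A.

3

For a 2×2 matrix, det(sI - A) = s^2 - (tr A)s + det A.
tr A = -2, det A = 3.
So p(s) = s^2 + 2s + 3.
The constant term is 3.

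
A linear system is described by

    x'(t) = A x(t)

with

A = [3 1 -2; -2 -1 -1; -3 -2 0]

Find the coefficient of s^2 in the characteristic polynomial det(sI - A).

Expand det(sI - A) for the 3×3 matrix.
p(s) = s^3 - 2s^2 - 9s + 5.
(Check: constant term = det(-A) = (-1)^3 det A = 5; coefficient of s^2 = -tr A = -2.)
The coefficient of s^2 is -2.

-2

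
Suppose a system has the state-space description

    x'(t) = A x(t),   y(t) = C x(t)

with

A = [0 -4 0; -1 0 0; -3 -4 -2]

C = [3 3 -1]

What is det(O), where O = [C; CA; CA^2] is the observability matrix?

CA = [[0, -8, 2]]
CA^2 = [[2, -8, -4]]
Observability matrix O = [C; CA; CA^2] = [[3, 3, -1], [0, -8, 2], [2, -8, -4]]
Expanding along the first row, det(O) = 3·((-8)·(-4) - 2·(-8)) - 3·(0·(-4) - 2·2) + (-1)·(0·(-8) - (-8)·2) = 3·48 - 3·(-4) + (-1)·16 = 140
Since det(O) ≠ 0, rank(O) = 3 and the system is completely observable.

140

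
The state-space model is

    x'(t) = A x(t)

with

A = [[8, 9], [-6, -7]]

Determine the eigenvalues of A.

det(sI - A) = s^2 - (tr A)s + det A, with tr A = 8 + (-7) = 1 and det A = 8·(-7) - 9·(-6) = -56 - (-54) = -2.
So p(s) = det(sI - A) = s^2 - s - 2.
Factor s^2 - s - 2: two numbers with sum 1 and product -2 are 2 and -1, so s^2 - s - 2 = (s - 2)(s + 1).
Hence p(s) = (s - 2) (s + 1), with roots -1, 2.
At least one eigenvalue has non-negative real part, so the system is not asymptotically stable.

-1, 2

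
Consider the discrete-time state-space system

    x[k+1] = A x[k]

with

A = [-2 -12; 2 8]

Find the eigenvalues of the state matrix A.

2, 4

det(zI - A) = z^2 - (tr A)z + det A, with tr A = (-2) + 8 = 6 and det A = (-2)·8 - (-12)·2 = -16 - (-24) = 8.
So p(z) = det(zI - A) = z^2 - 6z + 8.
Factor z^2 - 6z + 8: two numbers with sum 6 and product 8 are 4 and 2, so z^2 - 6z + 8 = (z - 4)(z - 2).
Hence p(z) = (z - 4) (z - 2), with roots 2, 4.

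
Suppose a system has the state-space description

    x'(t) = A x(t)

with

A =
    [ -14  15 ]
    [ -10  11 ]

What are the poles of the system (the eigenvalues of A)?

-4, 1

det(sI - A) = s^2 - (tr A)s + det A, with tr A = (-14) + 11 = -3 and det A = (-14)·11 - 15·(-10) = -154 - (-150) = -4.
So p(s) = det(sI - A) = s^2 + 3s - 4.
Factor s^2 + 3s - 4: two numbers with sum -3 and product -4 are 1 and -4, so s^2 + 3s - 4 = (s - 1)(s + 4).
Hence p(s) = (s - 1) (s + 4), with roots -4, 1.
At least one eigenvalue has non-negative real part, so the system is not asymptotically stable.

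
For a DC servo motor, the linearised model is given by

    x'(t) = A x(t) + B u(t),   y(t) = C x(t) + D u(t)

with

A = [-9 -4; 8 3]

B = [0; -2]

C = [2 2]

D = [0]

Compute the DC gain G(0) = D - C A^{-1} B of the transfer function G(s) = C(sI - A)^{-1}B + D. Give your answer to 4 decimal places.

-4.0000

G(0) = C(-A)^{-1}B + D = -C A^{-1} B + D.
det A = 5, so A^{-1} = (1/5)·adj(A) = [[3/5, 4/5], [-8/5, -9/5]]
A^{-1} B = [-8/5, 18/5]^T
C A^{-1} B = 4
G(0) = D - C A^{-1} B = 0 - (4) = -4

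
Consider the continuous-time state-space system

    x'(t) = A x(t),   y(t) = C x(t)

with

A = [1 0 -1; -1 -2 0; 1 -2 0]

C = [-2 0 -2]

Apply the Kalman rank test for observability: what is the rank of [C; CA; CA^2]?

CA = [[-4, 4, 2]]
CA^2 = [[-6, -12, 4]]
Observability matrix O = [C; CA; CA^2] = [[-2, 0, -2], [-4, 4, 2], [-6, -12, 4]]
det(O) = (-2)·(4·4 - 2·(-12)) - 0·((-4)·4 - 2·(-6)) + (-2)·((-4)·(-12) - 4·(-6)) = (-2)·40 - 0·(-4) + (-2)·72 = -224 ≠ 0, so rank(O) = 3.
rank(O) = 3 = n, so the pair (A, C) is completely observable.

3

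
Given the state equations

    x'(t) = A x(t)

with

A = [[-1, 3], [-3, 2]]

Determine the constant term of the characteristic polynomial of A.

For a 2×2 matrix, det(sI - A) = s^2 - (tr A)s + det A.
tr A = 1, det A = 7.
So p(s) = s^2 - s + 7.
The constant term is 7.

7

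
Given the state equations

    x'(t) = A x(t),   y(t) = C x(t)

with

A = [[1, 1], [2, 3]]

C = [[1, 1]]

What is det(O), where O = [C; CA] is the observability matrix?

1

CA = [[3, 4]]
Observability matrix O = [C; CA] = [[1, 1], [3, 4]]
det(O) = 1·4 - 1·3 = 4 - 3 = 1
Since det(O) ≠ 0, rank(O) = 2 and the system is completely observable.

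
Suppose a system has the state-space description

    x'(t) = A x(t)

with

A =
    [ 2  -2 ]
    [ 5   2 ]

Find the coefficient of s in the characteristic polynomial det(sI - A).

For a 2×2 matrix, det(sI - A) = s^2 - (tr A)s + det A.
tr A = 4, det A = 14.
So p(s) = s^2 - 4s + 14.
The coefficient of s is -4.

-4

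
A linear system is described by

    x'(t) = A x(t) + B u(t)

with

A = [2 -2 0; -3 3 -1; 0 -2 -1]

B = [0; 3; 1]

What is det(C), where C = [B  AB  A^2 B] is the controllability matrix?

356

AB = [[-6], [8], [-7]]
A^2B = [[-28], [49], [-9]]
Controllability matrix C = [B  AB  A^2B] = [[0, -6, -28], [3, 8, 49], [1, -7, -9]]
Expanding along the first row, det(C) = 0·(8·(-9) - 49·(-7)) - (-6)·(3·(-9) - 49·1) + (-28)·(3·(-7) - 8·1) = 0·271 - (-6)·(-76) + (-28)·(-29) = 356
Since det(C) ≠ 0, rank(C) = 3 and the system is completely controllable.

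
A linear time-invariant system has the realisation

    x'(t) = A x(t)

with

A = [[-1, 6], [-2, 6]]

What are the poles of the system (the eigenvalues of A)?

det(sI - A) = s^2 - (tr A)s + det A, with tr A = (-1) + 6 = 5 and det A = (-1)·6 - 6·(-2) = -6 - (-12) = 6.
So p(s) = det(sI - A) = s^2 - 5s + 6.
Factor s^2 - 5s + 6: two numbers with sum 5 and product 6 are 3 and 2, so s^2 - 5s + 6 = (s - 3)(s - 2).
Hence p(s) = (s - 3) (s - 2), with roots 2, 3.
At least one eigenvalue has non-negative real part, so the system is not asymptotically stable.

2, 3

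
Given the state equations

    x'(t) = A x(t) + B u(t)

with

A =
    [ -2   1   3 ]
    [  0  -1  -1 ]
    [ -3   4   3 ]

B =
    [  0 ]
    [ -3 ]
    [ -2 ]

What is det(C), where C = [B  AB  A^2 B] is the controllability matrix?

AB = [[-9], [5], [-18]]
A^2B = [[-31], [13], [-7]]
Controllability matrix C = [B  AB  A^2B] = [[0, -9, -31], [-3, 5, 13], [-2, -18, -7]]
Expanding along the first row, det(C) = 0·(5·(-7) - 13·(-18)) - (-9)·((-3)·(-7) - 13·(-2)) + (-31)·((-3)·(-18) - 5·(-2)) = 0·199 - (-9)·47 + (-31)·64 = -1561
Since det(C) ≠ 0, rank(C) = 3 and the system is completely controllable.

-1561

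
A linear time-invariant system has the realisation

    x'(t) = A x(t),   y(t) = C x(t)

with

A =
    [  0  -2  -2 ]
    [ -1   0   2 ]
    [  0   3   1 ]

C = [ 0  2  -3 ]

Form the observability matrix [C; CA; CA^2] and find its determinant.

-235

CA = [[-2, -9, 1]]
CA^2 = [[9, 7, -13]]
Observability matrix O = [C; CA; CA^2] = [[0, 2, -3], [-2, -9, 1], [9, 7, -13]]
Expanding along the first row, det(O) = 0·((-9)·(-13) - 1·7) - 2·((-2)·(-13) - 1·9) + (-3)·((-2)·7 - (-9)·9) = 0·110 - 2·17 + (-3)·67 = -235
Since det(O) ≠ 0, rank(O) = 3 and the system is completely observable.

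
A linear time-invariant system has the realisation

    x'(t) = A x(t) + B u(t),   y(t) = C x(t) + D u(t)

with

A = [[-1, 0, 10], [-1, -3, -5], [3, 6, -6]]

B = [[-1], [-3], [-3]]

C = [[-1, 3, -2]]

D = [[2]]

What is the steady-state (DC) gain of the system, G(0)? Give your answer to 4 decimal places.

G(0) = C(-A)^{-1}B + D = -C A^{-1} B + D.
det A = -18, so A^{-1} = (1/-18)·adj(A) = [[-8/3, -10/3, -5/3], [7/6, 4/3, 5/6], [-1/6, -1/3, -1/6]]
A^{-1} B = [53/3, -23/3, 5/3]^T
C A^{-1} B = -44
G(0) = D - C A^{-1} B = 2 - (-44) = 46

46.0000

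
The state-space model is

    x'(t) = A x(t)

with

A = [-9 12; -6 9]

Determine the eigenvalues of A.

det(sI - A) = s^2 - (tr A)s + det A, with tr A = (-9) + 9 = 0 and det A = (-9)·9 - 12·(-6) = -81 - (-72) = -9.
So p(s) = det(sI - A) = s^2 - 9.
Factor s^2 - 9: two numbers with sum 0 and product -9 are 3 and -3, so s^2 - 9 = (s - 3)(s + 3).
Hence p(s) = (s - 3) (s + 3), with roots -3, 3.
At least one eigenvalue has non-negative real part, so the system is not asymptotically stable.

-3, 3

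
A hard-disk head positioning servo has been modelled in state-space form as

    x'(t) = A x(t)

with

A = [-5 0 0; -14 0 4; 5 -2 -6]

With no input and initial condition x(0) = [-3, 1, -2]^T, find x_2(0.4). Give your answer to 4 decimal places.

det(sI - A) = s^3 - (tr A)s^2 + (M11 + M22 + M33)s - det A, where Mii is the 2×2 principal minor of A obtained by deleting row i and column i.
tr A = (-5) + 0 + (-6) = -11; M11 = 0·(-6) - 4·(-2) = 0 - (-8) = 8; M22 = (-5)·(-6) - 0·5 = 30 - 0 = 30; M33 = (-5)·0 - 0·(-14) = 0 - 0 = 0; sum of minors = 38.
det A = (-5)·(0·(-6) - 4·(-2)) - 0·((-14)·(-6) - 4·5) + 0·((-14)·(-2) - 0·5) = (-5)·8 - 0·64 + 0·28 = -40.
So p(s) = det(sI - A) = s^3 + 11s^2 + 38s + 40.
Rational-root test: any integer root divides 40. Testing small divisors, s = -2 works: p(-2) = -8 + 44 + (-76) + 40 = 0, so (s + 2) is a factor.
Dividing, p(s) = (s + 2)(s^2 + 9s + 20).
Factor s^2 + 9s + 20: two numbers with sum -9 and product 20 are -4 and -5, so s^2 + 9s + 20 = (s + 4)(s + 5).
Hence p(s) = (s + 2) (s + 4) (s + 5), with roots -5, -4, -2.
The eigenvalues -5, -4, -2 are distinct and real, so A is diagonalisable and x(t) = e^{At} x(0) = V diag(e^{λ_i t}) V^{-1} x(0), where the columns of V are the eigenvectors.
λ = -5: A - (-5)I = [[0, 0, 0], [-14, 5, 4], [5, -2, -1]]. v must be orthogonal to every row; (row 2) × (row 3) = [3, 6, 3], so take v_1 = [1, 2, 1]^T.
λ = -4: A - (-4)I = [[-1, 0, 0], [-14, 4, 4], [5, -2, -2]]. v must be orthogonal to every row; (row 1) × (row 2) = [0, 4, -4], so take v_2 = [0, -1, 1]^T.
λ = -2: A - (-2)I = [[-3, 0, 0], [-14, 2, 4], [5, -2, -4]]. v must be orthogonal to every row; (row 1) × (row 2) = [0, 12, -6], so take v_3 = [0, -2, 1]^T.
V = [v_1 v_2 v_3] = [[1, 0, 0], [2, -1, -2], [1, 1, 1]] has det V = 1, so V^{-1} = adj(V)/det V = [[1, 0, 0], [-4, 1, 2], [3, -1, -1]].
Modal coordinates z(0) = V^{-1} x(0): 1·(-3) + 0·1 + 0·(-2) = -3; (-4)·(-3) + 1·1 + 2·(-2) = 9; 3·(-3) + (-1)·1 + (-1)·(-2) = -8; so z(0) = [-3, 9, -8]^T.
x_2(t) = Σ_i (v_i)_2 · z_i(0) · e^{λ_i t} (row 2 of V times the modal terms).
x_2(0.4) = 2·(-3)·e^{-5·0.4} + (-1)·9·e^{-4·0.4} + (-2)·(-8)·e^{-2·0.4} = (-6)·0.135335 + (-9)·0.201897 + 16·0.449329 = 4.5602.

4.5602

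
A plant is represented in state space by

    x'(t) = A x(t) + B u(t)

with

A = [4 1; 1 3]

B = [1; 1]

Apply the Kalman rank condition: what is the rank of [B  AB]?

2

AB = [[5], [4]]
Controllability matrix C = [B  AB] = [[1, 5], [1, 4]]
det(C) = 1·4 - 5·1 = 4 - 5 = -1 ≠ 0, so rank(C) = 2.
rank(C) = 2 = n, so the pair (A, B) is completely controllable.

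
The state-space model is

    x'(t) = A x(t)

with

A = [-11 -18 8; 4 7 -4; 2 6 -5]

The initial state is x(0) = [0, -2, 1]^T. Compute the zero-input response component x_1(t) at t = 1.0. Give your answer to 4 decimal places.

2.8724

det(sI - A) = s^3 - (tr A)s^2 + (M11 + M22 + M33)s - det A, where Mii is the 2×2 principal minor of A obtained by deleting row i and column i.
tr A = (-11) + 7 + (-5) = -9; M11 = 7·(-5) - (-4)·6 = -35 - (-24) = -11; M22 = (-11)·(-5) - 8·2 = 55 - 16 = 39; M33 = (-11)·7 - (-18)·4 = -77 - (-72) = -5; sum of minors = 23.
det A = (-11)·(7·(-5) - (-4)·6) - (-18)·(4·(-5) - (-4)·2) + 8·(4·6 - 7·2) = (-11)·(-11) - (-18)·(-12) + 8·10 = -15.
So p(s) = det(sI - A) = s^3 + 9s^2 + 23s + 15.
Rational-root test: any integer root divides 15. Testing small divisors, s = -1 works: p(-1) = -1 + 9 + (-23) + 15 = 0, so (s + 1) is a factor.
Dividing, p(s) = (s + 1)(s^2 + 8s + 15).
Factor s^2 + 8s + 15: two numbers with sum -8 and product 15 are -3 and -5, so s^2 + 8s + 15 = (s + 3)(s + 5).
Hence p(s) = (s + 1) (s + 3) (s + 5), with roots -5, -3, -1.
The eigenvalues -5, -3, -1 are distinct and real, so A is diagonalisable and x(t) = e^{At} x(0) = V diag(e^{λ_i t}) V^{-1} x(0), where the columns of V are the eigenvectors.
λ = -5: A - (-5)I = [[-6, -18, 8], [4, 12, -4], [2, 6, 0]]. v must be orthogonal to every row; (row 1) × (row 2) = [-24, 8, 0], so take v_1 = [-3, 1, 0]^T.
λ = -3: A - (-3)I = [[-8, -18, 8], [4, 10, -4], [2, 6, -2]]. v must be orthogonal to every row; (row 1) × (row 2) = [-8, 0, -8], so take v_2 = [1, 0, 1]^T.
λ = -1: A - (-1)I = [[-10, -18, 8], [4, 8, -4], [2, 6, -4]]. v must be orthogonal to every row; (row 1) × (row 2) = [8, -8, -8], so take v_3 = [1, -1, -1]^T.
V = [v_1 v_2 v_3] = [[-3, 1, 1], [1, 0, -1], [0, 1, -1]] has det V = -1, so V^{-1} = adj(V)/det V = [[-1, -2, 1], [-1, -3, 2], [-1, -3, 1]].
Modal coordinates z(0) = V^{-1} x(0): (-1)·0 + (-2)·(-2) + 1·1 = 5; (-1)·0 + (-3)·(-2) + 2·1 = 8; (-1)·0 + (-3)·(-2) + 1·1 = 7; so z(0) = [5, 8, 7]^T.
x_1(t) = Σ_i (v_i)_1 · z_i(0) · e^{λ_i t} (row 1 of V times the modal terms).
x_1(1.0) = (-3)·5·e^{-5·1.0} + 1·8·e^{-3·1.0} + 1·7·e^{-1·1.0} = (-15)·0.006738 + 8·0.049787 + 7·0.367879 = 2.8724.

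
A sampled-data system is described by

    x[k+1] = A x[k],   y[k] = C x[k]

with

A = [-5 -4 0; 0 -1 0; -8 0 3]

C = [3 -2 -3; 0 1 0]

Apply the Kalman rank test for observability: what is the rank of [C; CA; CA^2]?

CA = [[9, -10, -9], [0, -1, 0]]
CA^2 = [[27, -26, -27], [0, 1, 0]]
Observability matrix O = [C; CA; CA^2] = [[3, -2, -3], [0, 1, 0], [9, -10, -9], [0, -1, 0], [27, -26, -27], [0, 1, 0]]
The columns c1, c2, c3 of O are linearly dependent: c1 + c3 = 0 (check each entry), so rank(O) ≤ 2.
The 2×2 minor from rows 1, 2, columns 1, 2 is 3·1 - (-2)·0 = 3 - 0 = 3 ≠ 0, so rank(O) = 2.
rank(O) = 2 < n = 3, so the pair (A, C) is not completely observable.

2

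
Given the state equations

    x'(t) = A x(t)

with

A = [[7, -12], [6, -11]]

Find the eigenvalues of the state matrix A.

-5, 1

det(sI - A) = s^2 - (tr A)s + det A, with tr A = 7 + (-11) = -4 and det A = 7·(-11) - (-12)·6 = -77 - (-72) = -5.
So p(s) = det(sI - A) = s^2 + 4s - 5.
Factor s^2 + 4s - 5: two numbers with sum -4 and product -5 are 1 and -5, so s^2 + 4s - 5 = (s - 1)(s + 5).
Hence p(s) = (s - 1) (s + 5), with roots -5, 1.
At least one eigenvalue has non-negative real part, so the system is not asymptotically stable.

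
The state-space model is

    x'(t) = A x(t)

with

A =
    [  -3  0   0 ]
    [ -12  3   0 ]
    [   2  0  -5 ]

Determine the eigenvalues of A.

det(sI - A) = s^3 - (tr A)s^2 + (M11 + M22 + M33)s - det A, where Mii is the 2×2 principal minor of A obtained by deleting row i and column i.
tr A = (-3) + 3 + (-5) = -5; M11 = 3·(-5) - 0·0 = -15 - 0 = -15; M22 = (-3)·(-5) - 0·2 = 15 - 0 = 15; M33 = (-3)·3 - 0·(-12) = -9 - 0 = -9; sum of minors = -9.
det A = (-3)·(3·(-5) - 0·0) - 0·((-12)·(-5) - 0·2) + 0·((-12)·0 - 3·2) = (-3)·(-15) - 0·60 + 0·(-6) = 45.
So p(s) = det(sI - A) = s^3 + 5s^2 - 9s - 45.
Rational-root test: any integer root divides -45. Testing small divisors, s = -3 works: p(-3) = -27 + 45 + 27 + (-45) = 0, so (s + 3) is a factor.
Dividing, p(s) = (s + 3)(s^2 + 2s - 15).
Factor s^2 + 2s - 15: two numbers with sum -2 and product -15 are 3 and -5, so s^2 + 2s - 15 = (s - 3)(s + 5).
Hence p(s) = (s - 3) (s + 3) (s + 5), with roots -5, -3, 3.
At least one eigenvalue has non-negative real part, so the system is not asymptotically stable.

-5, -3, 3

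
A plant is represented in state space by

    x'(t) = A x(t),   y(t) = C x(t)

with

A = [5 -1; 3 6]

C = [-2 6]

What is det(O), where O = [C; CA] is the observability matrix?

-124

CA = [[8, 38]]
Observability matrix O = [C; CA] = [[-2, 6], [8, 38]]
det(O) = (-2)·38 - 6·8 = -76 - 48 = -124
Since det(O) ≠ 0, rank(O) = 2 and the system is completely observable.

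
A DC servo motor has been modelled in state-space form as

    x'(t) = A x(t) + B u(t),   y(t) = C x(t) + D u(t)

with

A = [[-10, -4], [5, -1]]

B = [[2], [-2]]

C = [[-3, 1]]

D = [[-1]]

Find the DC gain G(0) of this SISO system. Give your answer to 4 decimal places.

-2.3333

G(0) = C(-A)^{-1}B + D = -C A^{-1} B + D.
det A = 30, so A^{-1} = (1/30)·adj(A) = [[-1/30, 2/15], [-1/6, -1/3]]
A^{-1} B = [-1/3, 1/3]^T
C A^{-1} B = 4/3
G(0) = D - C A^{-1} B = -1 - (4/3) = -7/3 ≈ -2.3333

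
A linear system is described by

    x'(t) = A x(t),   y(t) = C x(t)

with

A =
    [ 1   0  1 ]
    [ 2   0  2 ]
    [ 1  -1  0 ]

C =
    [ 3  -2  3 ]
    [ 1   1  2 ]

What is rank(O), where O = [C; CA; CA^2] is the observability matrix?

CA = [[2, -3, -1], [5, -2, 3]]
CA^2 = [[-5, 1, -4], [4, -3, 1]]
Observability matrix O = [C; CA; CA^2] = [[3, -2, 3], [1, 1, 2], [2, -3, -1], [5, -2, 3], [-5, 1, -4], [4, -3, 1]]
Take the 3×3 submatrix of O formed by rows 1, 2, 3: [[3, -2, 3], [1, 1, 2], [2, -3, -1]]. Its determinant is 3·(1·(-1) - 2·(-3)) - (-2)·(1·(-1) - 2·2) + 3·(1·(-3) - 1·2) = 3·5 - (-2)·(-5) + 3·(-5) = -10 ≠ 0.
So rank(O) ≥ 3; since O has 3 columns, rank(O) = 3.
rank(O) = 3 = n, so the pair (A, C) is completely observable.

3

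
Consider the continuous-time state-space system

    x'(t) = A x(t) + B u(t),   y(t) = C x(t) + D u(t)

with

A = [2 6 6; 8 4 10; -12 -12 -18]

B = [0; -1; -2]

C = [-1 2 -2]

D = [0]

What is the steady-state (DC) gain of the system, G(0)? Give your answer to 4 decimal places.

-6.9167

G(0) = C(-A)^{-1}B + D = -C A^{-1} B + D.
det A = -48, so A^{-1} = (1/-48)·adj(A) = [[-1, -3/4, -3/4], [-1/2, -3/4, -7/12], [1, 1, 5/6]]
A^{-1} B = [9/4, 23/12, -8/3]^T
C A^{-1} B = 83/12
G(0) = D - C A^{-1} B = 0 - (83/12) = -83/12 ≈ -6.9167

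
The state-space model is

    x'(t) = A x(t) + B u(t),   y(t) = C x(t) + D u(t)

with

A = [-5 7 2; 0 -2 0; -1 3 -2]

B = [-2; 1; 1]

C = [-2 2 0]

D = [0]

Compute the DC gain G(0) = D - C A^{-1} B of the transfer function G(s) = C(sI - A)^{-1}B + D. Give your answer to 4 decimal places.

-0.3333

G(0) = C(-A)^{-1}B + D = -C A^{-1} B + D.
det A = -24, so A^{-1} = (1/-24)·adj(A) = [[-1/6, -5/6, -1/6], [0, -1/2, 0], [1/12, -1/3, -5/12]]
A^{-1} B = [-2/3, -1/2, -11/12]^T
C A^{-1} B = 1/3
G(0) = D - C A^{-1} B = 0 - (1/3) = -1/3 ≈ -0.3333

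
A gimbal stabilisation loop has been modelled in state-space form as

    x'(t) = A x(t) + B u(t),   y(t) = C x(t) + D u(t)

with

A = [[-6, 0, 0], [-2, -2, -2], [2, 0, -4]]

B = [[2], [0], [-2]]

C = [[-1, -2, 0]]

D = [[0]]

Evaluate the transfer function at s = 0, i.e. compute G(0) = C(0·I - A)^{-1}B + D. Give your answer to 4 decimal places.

G(0) = C(-A)^{-1}B + D = -C A^{-1} B + D.
det A = -48, so A^{-1} = (1/-48)·adj(A) = [[-1/6, 0, 0], [1/4, -1/2, 1/4], [-1/12, 0, -1/4]]
A^{-1} B = [-1/3, 0, 1/3]^T
C A^{-1} B = 1/3
G(0) = D - C A^{-1} B = 0 - (1/3) = -1/3 ≈ -0.3333

-0.3333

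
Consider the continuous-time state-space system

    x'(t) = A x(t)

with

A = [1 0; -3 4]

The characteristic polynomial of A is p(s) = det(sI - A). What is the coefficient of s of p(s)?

-5

For a 2×2 matrix, det(sI - A) = s^2 - (tr A)s + det A.
tr A = 5, det A = 4.
So p(s) = s^2 - 5s + 4.
The coefficient of s is -5.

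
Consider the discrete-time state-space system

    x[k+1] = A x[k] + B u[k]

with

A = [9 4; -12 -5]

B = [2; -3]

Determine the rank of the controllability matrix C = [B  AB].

1

AB = [[6], [-9]]
Controllability matrix C = [B  AB] = [[2, 6], [-3, -9]]
Every column of C is a scalar multiple of column 1 = [2, -3] (multipliers 1, 3), so the columns span a one-dimensional space.
C ≠ 0, hence rank(C) = 1.
rank(C) = 1 < n = 2, so the pair (A, B) is not completely controllable.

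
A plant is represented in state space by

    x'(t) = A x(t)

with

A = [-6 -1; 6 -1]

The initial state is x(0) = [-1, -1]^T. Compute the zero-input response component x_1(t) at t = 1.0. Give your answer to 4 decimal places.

0.0761

det(sI - A) = s^2 - (tr A)s + det A, with tr A = (-6) + (-1) = -7 and det A = (-6)·(-1) - (-1)·6 = 6 - (-6) = 12.
So p(s) = det(sI - A) = s^2 + 7s + 12.
Factor s^2 + 7s + 12: two numbers with sum -7 and product 12 are -3 and -4, so s^2 + 7s + 12 = (s + 3)(s + 4).
Hence p(s) = (s + 3) (s + 4), with roots -4, -3.
The eigenvalues -4, -3 are distinct and real, so A is diagonalisable and x(t) = e^{At} x(0) = V diag(e^{λ_i t}) V^{-1} x(0), where the columns of V are the eigenvectors.
λ = -4: A - (-4)I = [[-2, -1], [6, 3]]. Row 1 gives (-2)·v1 + (-1)·v2 = 0, so take v_1 = [1, -2]^T.
λ = -3: A - (-3)I = [[-3, -1], [6, 2]]. Row 1 gives (-3)·v1 + (-1)·v2 = 0, so take v_2 = [-1, 3]^T.
V = [v_1 v_2] = [[1, -1], [-2, 3]] has det V = 1, so V^{-1} = adj(V)/det V = [[3, 1], [2, 1]].
Modal coordinates z(0) = V^{-1} x(0): 3·(-1) + 1·(-1) = -4; 2·(-1) + 1·(-1) = -3; so z(0) = [-4, -3]^T.
x_1(t) = Σ_i (v_i)_1 · z_i(0) · e^{λ_i t} (row 1 of V times the modal terms).
x_1(1.0) = 1·(-4)·e^{-4·1.0} + (-1)·(-3)·e^{-3·1.0} = (-4)·0.018316 + 3·0.049787 = 0.0761.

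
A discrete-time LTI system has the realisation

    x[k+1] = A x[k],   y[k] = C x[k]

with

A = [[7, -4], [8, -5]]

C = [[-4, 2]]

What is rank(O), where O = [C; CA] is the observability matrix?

CA = [[-12, 6]]
Observability matrix O = [C; CA] = [[-4, 2], [-12, 6]]
Every row of O is a scalar multiple of row 1 = [-4, 2] (multipliers 1, 3), so the rows span a one-dimensional space.
O ≠ 0, hence rank(O) = 1.
rank(O) = 1 < n = 2, so the pair (A, C) is not completely observable.

1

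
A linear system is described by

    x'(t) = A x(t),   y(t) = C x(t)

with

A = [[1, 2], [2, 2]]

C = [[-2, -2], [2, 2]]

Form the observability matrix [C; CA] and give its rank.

CA = [[-6, -8], [6, 8]]
Observability matrix O = [C; CA] = [[-2, -2], [2, 2], [-6, -8], [6, 8]]
Take the 2×2 submatrix of O formed by rows 1, 3: [[-2, -2], [-6, -8]]. Its determinant is (-2)·(-8) - (-2)·(-6) = 16 - 12 = 4 ≠ 0.
So rank(O) ≥ 2; since O has 2 columns, rank(O) = 2.
rank(O) = 2 = n, so the pair (A, C) is completely observable.

2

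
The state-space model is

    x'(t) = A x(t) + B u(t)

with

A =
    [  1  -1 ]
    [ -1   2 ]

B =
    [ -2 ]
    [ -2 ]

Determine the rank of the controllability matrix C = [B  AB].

AB = [[0], [-2]]
Controllability matrix C = [B  AB] = [[-2, 0], [-2, -2]]
det(C) = (-2)·(-2) - 0·(-2) = 4 - 0 = 4 ≠ 0, so rank(C) = 2.
rank(C) = 2 = n, so the pair (A, B) is completely controllable.

2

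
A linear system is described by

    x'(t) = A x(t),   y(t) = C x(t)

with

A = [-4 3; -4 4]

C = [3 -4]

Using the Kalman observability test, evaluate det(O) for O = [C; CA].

-5

CA = [[4, -7]]
Observability matrix O = [C; CA] = [[3, -4], [4, -7]]
det(O) = 3·(-7) - (-4)·4 = -21 - (-16) = -5
Since det(O) ≠ 0, rank(O) = 2 and the system is completely observable.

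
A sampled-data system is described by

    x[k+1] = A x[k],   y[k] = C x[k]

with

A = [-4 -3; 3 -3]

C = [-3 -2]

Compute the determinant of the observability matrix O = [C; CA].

-33

CA = [[6, 15]]
Observability matrix O = [C; CA] = [[-3, -2], [6, 15]]
det(O) = (-3)·15 - (-2)·6 = -45 - (-12) = -33
Since det(O) ≠ 0, rank(O) = 2 and the system is completely observable.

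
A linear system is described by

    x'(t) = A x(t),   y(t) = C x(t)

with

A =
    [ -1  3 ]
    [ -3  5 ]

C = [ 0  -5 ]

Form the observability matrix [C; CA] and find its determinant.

CA = [[15, -25]]
Observability matrix O = [C; CA] = [[0, -5], [15, -25]]
det(O) = 0·(-25) - (-5)·15 = 0 - (-75) = 75
Since det(O) ≠ 0, rank(O) = 2 and the system is completely observable.

75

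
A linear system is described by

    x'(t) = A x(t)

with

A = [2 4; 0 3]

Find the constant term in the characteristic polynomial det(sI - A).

6

For a 2×2 matrix, det(sI - A) = s^2 - (tr A)s + det A.
tr A = 5, det A = 6.
So p(s) = s^2 - 5s + 6.
The constant term is 6.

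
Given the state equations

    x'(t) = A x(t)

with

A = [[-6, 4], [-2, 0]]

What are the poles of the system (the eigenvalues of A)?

det(sI - A) = s^2 - (tr A)s + det A, with tr A = (-6) + 0 = -6 and det A = (-6)·0 - 4·(-2) = 0 - (-8) = 8.
So p(s) = det(sI - A) = s^2 + 6s + 8.
Factor s^2 + 6s + 8: two numbers with sum -6 and product 8 are -2 and -4, so s^2 + 6s + 8 = (s + 2)(s + 4).
Hence p(s) = (s + 2) (s + 4), with roots -4, -2.
All eigenvalues have negative real part, so the system is asymptotically stable.

-4, -2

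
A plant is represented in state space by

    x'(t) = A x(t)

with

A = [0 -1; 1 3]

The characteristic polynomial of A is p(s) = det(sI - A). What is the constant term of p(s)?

1

For a 2×2 matrix, det(sI - A) = s^2 - (tr A)s + det A.
tr A = 3, det A = 1.
So p(s) = s^2 - 3s + 1.
The constant term is 1.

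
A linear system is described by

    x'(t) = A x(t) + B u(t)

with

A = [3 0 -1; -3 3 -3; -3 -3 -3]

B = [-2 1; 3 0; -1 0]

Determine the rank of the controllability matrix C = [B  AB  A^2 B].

3

AB = [[-5, 3], [18, -3], [0, -3]]
A^2B = [[-15, 12], [69, -9], [-39, 9]]
Controllability matrix C = [B  AB  A^2B] = [[-2, 1, -5, 3, -15, 12], [3, 0, 18, -3, 69, -9], [-1, 0, 0, -3, -39, 9]]
Take the 3×3 submatrix of C formed by columns 1, 2, 3: [[-2, 1, -5], [3, 0, 18], [-1, 0, 0]]. Its determinant is (-2)·(0·0 - 18·0) - 1·(3·0 - 18·(-1)) + (-5)·(3·0 - 0·(-1)) = (-2)·0 - 1·18 + (-5)·0 = -18 ≠ 0.
So rank(C) ≥ 3; since C has 3 rows, rank(C) = 3.
rank(C) = 3 = n, so the pair (A, B) is completely controllable.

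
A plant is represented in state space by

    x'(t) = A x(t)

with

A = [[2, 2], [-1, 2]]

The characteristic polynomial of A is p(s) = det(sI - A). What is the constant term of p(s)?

6

For a 2×2 matrix, det(sI - A) = s^2 - (tr A)s + det A.
tr A = 4, det A = 6.
So p(s) = s^2 - 4s + 6.
The constant term is 6.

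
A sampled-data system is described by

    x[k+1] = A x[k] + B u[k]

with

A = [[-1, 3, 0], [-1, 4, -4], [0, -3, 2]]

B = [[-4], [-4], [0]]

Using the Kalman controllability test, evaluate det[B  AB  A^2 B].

AB = [[-8], [-12], [12]]
A^2B = [[-28], [-88], [60]]
Controllability matrix C = [B  AB  A^2B] = [[-4, -8, -28], [-4, -12, -88], [0, 12, 60]]
Expanding along the first row, det(C) = (-4)·((-12)·60 - (-88)·12) - (-8)·((-4)·60 - (-88)·0) + (-28)·((-4)·12 - (-12)·0) = (-4)·336 - (-8)·(-240) + (-28)·(-48) = -1920
Since det(C) ≠ 0, rank(C) = 3 and the system is completely controllable.

-1920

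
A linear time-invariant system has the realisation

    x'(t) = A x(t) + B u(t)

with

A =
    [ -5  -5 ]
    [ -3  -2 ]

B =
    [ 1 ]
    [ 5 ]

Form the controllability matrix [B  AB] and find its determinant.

137

AB = [[-30], [-13]]
Controllability matrix C = [B  AB] = [[1, -30], [5, -13]]
det(C) = 1·(-13) - (-30)·5 = -13 - (-150) = 137
Since det(C) ≠ 0, rank(C) = 2 and the system is completely controllable.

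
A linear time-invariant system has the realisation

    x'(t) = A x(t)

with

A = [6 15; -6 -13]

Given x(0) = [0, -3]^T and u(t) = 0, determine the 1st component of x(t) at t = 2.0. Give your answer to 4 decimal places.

det(sI - A) = s^2 - (tr A)s + det A, with tr A = 6 + (-13) = -7 and det A = 6·(-13) - 15·(-6) = -78 - (-90) = 12.
So p(s) = det(sI - A) = s^2 + 7s + 12.
Factor s^2 + 7s + 12: two numbers with sum -7 and product 12 are -3 and -4, so s^2 + 7s + 12 = (s + 3)(s + 4).
Hence p(s) = (s + 3) (s + 4), with roots -4, -3.
The eigenvalues -4, -3 are distinct and real, so A is diagonalisable and x(t) = e^{At} x(0) = V diag(e^{λ_i t}) V^{-1} x(0), where the columns of V are the eigenvectors.
λ = -4: A - (-4)I = [[10, 15], [-6, -9]]. Row 1 gives 10·v1 + 15·v2 = 0, so take v_1 = [3, -2]^T.
λ = -3: A - (-3)I = [[9, 15], [-6, -10]]. Row 1 gives 9·v1 + 15·v2 = 0, so take v_2 = [5, -3]^T.
V = [v_1 v_2] = [[3, 5], [-2, -3]] has det V = 1, so V^{-1} = adj(V)/det V = [[-3, -5], [2, 3]].
Modal coordinates z(0) = V^{-1} x(0): (-3)·0 + (-5)·(-3) = 15; 2·0 + 3·(-3) = -9; so z(0) = [15, -9]^T.
x_1(t) = Σ_i (v_i)_1 · z_i(0) · e^{λ_i t} (row 1 of V times the modal terms).
x_1(2.0) = 3·15·e^{-4·2.0} + 5·(-9)·e^{-3·2.0} = 45·0.00033546 + (-45)·0.00247875 = -0.0964.

-0.0964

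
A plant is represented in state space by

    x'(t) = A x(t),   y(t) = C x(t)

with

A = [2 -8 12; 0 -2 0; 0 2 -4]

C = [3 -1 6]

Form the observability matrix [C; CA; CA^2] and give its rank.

2

CA = [[6, -10, 12]]
CA^2 = [[12, -4, 24]]
Observability matrix O = [C; CA; CA^2] = [[3, -1, 6], [6, -10, 12], [12, -4, 24]]
The columns c1, c2, c3 of O are linearly dependent: -2·c1 + c3 = 0 (check each entry), so rank(O) ≤ 2.
The 2×2 minor from rows 1, 2, columns 1, 2 is 3·(-10) - (-1)·6 = -30 - (-6) = -24 ≠ 0, so rank(O) = 2.
rank(O) = 2 < n = 3, so the pair (A, C) is not completely observable.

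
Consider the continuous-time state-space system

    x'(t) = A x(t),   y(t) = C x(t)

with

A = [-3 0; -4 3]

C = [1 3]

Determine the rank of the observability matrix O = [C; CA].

2

CA = [[-15, 9]]
Observability matrix O = [C; CA] = [[1, 3], [-15, 9]]
det(O) = 1·9 - 3·(-15) = 9 - (-45) = 54 ≠ 0, so rank(O) = 2.
rank(O) = 2 = n, so the pair (A, C) is completely observable.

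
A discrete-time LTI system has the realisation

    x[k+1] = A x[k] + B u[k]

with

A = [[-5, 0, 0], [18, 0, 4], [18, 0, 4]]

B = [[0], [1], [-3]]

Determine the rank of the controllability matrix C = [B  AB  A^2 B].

2

AB = [[0], [-12], [-12]]
A^2B = [[0], [-48], [-48]]
Controllability matrix C = [B  AB  A^2B] = [[0, 0, 0], [1, -12, -48], [-3, -12, -48]]
Row 1 of C is identically zero, so rank(C) ≤ 2.
The 2×2 minor from rows 2, 3, columns 1, 2 is 1·(-12) - (-12)·(-3) = -12 - 36 = -48 ≠ 0, so rank(C) = 2.
rank(C) = 2 < n = 3, so the pair (A, B) is not completely controllable.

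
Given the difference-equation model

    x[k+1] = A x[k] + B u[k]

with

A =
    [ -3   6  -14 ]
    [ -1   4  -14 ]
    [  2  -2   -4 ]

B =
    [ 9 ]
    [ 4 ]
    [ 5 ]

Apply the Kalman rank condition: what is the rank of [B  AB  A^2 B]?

AB = [[-73], [-63], [-10]]
A^2B = [[-19], [-39], [20]]
Controllability matrix C = [B  AB  A^2B] = [[9, -73, -19], [4, -63, -39], [5, -10, 20]]
The rows r1, r2, r3 of C are linearly dependent: -r1 + r2 + r3 = 0 (check each entry), so rank(C) ≤ 2.
The 2×2 minor from rows 1, 2, columns 1, 2 is 9·(-63) - (-73)·4 = -567 - (-292) = -275 ≠ 0, so rank(C) = 2.
rank(C) = 2 < n = 3, so the pair (A, B) is not completely controllable.

2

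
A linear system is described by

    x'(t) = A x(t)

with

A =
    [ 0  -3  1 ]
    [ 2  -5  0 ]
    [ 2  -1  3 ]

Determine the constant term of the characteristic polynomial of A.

-26

Expand det(sI - A) for the 3×3 matrix.
p(s) = s^3 + 2s^2 - 11s - 26.
(Check: constant term = det(-A) = (-1)^3 det A = -26; coefficient of s^2 = -tr A = 2.)
The constant term is -26.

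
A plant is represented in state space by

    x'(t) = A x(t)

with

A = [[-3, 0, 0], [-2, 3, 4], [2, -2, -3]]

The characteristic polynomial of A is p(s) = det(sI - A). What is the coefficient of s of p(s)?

-1

Expand det(sI - A) for the 3×3 matrix.
p(s) = s^3 + 3s^2 - s - 3.
(Check: constant term = det(-A) = (-1)^3 det A = -3; coefficient of s^2 = -tr A = 3.)
The coefficient of s is -1.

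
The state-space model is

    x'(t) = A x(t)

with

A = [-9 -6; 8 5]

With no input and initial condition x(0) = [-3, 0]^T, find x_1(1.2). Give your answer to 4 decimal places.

2.3829

det(sI - A) = s^2 - (tr A)s + det A, with tr A = (-9) + 5 = -4 and det A = (-9)·5 - (-6)·8 = -45 - (-48) = 3.
So p(s) = det(sI - A) = s^2 + 4s + 3.
Factor s^2 + 4s + 3: two numbers with sum -4 and product 3 are -1 and -3, so s^2 + 4s + 3 = (s + 1)(s + 3).
Hence p(s) = (s + 1) (s + 3), with roots -3, -1.
The eigenvalues -3, -1 are distinct and real, so A is diagonalisable and x(t) = e^{At} x(0) = V diag(e^{λ_i t}) V^{-1} x(0), where the columns of V are the eigenvectors.
λ = -3: A - (-3)I = [[-6, -6], [8, 8]]. Row 1 gives (-6)·v1 + (-6)·v2 = 0, so take v_1 = [-1, 1]^T.
λ = -1: A - (-1)I = [[-8, -6], [8, 6]]. Row 1 gives (-8)·v1 + (-6)·v2 = 0, so take v_2 = [-3, 4]^T.
V = [v_1 v_2] = [[-1, -3], [1, 4]] has det V = -1, so V^{-1} = adj(V)/det V = [[-4, -3], [1, 1]].
Modal coordinates z(0) = V^{-1} x(0): (-4)·(-3) + (-3)·0 = 12; 1·(-3) + 1·0 = -3; so z(0) = [12, -3]^T.
x_1(t) = Σ_i (v_i)_1 · z_i(0) · e^{λ_i t} (row 1 of V times the modal terms).
x_1(1.2) = (-1)·12·e^{-3·1.2} + (-3)·(-3)·e^{-1·1.2} = (-12)·0.027324 + 9·0.301194 = 2.3829.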